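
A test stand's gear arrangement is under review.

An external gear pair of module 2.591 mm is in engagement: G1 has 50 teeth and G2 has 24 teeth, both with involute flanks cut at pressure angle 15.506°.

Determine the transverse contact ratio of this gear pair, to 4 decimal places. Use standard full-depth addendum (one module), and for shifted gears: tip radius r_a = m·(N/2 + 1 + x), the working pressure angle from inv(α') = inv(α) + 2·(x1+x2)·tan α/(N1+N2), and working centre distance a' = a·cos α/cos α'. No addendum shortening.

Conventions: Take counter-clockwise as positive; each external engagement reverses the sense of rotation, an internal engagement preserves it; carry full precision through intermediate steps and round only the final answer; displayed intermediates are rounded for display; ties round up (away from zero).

single-mesh involute tooth geometry (50T engaging 24T at module 2.591)
base radii: r_b1 = 62.417350, r_b2 = 29.960328
tip radii: r_a1 = 67.366000, r_a2 = 33.683000
no profile shift: α' = α, a' = a
action lengths: √(r_a1²−r_b1²) = 25.342700, √(r_a2²−r_b2²) = 15.392311
base pitch p_b = π·m·cos α = 7.843595
CR = (25.342700 + 15.392311 − 95.867000·sin 15.50600°)/7.843595 = 1.925902
contact ratio ≈ 1.9259

1.9259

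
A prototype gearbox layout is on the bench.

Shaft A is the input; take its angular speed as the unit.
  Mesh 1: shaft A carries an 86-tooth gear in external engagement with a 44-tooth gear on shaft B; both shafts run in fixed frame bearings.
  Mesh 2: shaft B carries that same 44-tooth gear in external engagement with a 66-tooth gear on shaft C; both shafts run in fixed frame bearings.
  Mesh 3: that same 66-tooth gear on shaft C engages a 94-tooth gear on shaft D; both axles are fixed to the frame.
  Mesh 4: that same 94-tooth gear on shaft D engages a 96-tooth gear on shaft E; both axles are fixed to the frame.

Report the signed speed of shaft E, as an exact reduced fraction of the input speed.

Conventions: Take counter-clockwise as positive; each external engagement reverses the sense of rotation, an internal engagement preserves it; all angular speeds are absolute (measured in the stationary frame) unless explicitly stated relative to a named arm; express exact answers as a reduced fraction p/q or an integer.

43/48

4-mesh fixed-axis compound train (all bearings frame-fixed)
mesh 1 [86T→44T]: |ω|/ω_in = 1×86/44 = 43/22, sense flips to −
mesh 2 [44T→66T]: |ω|/ω_in = (43/22)×44/66 = 43/33, sense flips to +
mesh 3 [66T→94T]: |ω|/ω_in = (43/33)×66/94 = 43/47, sense flips to −
mesh 4 [94T→96T]: |ω|/ω_in = (43/47)×94/96 = 43/48, sense flips to +
signed output speed (× input speed) = 43/48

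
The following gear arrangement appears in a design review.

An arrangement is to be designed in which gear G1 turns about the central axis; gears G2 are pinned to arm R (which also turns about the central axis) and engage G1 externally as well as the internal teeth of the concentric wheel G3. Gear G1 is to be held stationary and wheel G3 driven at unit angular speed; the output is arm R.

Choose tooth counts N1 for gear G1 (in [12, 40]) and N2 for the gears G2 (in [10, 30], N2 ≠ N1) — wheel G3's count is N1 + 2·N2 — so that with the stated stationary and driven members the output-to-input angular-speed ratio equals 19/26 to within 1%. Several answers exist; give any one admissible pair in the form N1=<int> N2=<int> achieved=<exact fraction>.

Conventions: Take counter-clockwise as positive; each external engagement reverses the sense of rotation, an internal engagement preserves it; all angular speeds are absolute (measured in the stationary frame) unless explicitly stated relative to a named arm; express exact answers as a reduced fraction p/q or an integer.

topology: planetary set — design target 19/26, arm = carrier (Willis)
Willis with ω_sun = 0: ω_arm/ω_ring = N3/(N1+N3); set equal to 19/26  ⇒  N3/N1 = (19/26)/(1 − 19/26) = 19/7
N3 = N1 + 2·N2  ⇒  N2/N1 = (N3/N1 − 1)/2 = (19/7 − 1)/2 = 6/7
smallest multiple with N1 ≥ 12 and N2 ≥ 10: k = 2  ⇒  N1 = 2·7 = 14, N2 = 2·6 = 12 (N1 ≤ 40, N2 ≤ 30, N2 ≠ N1 ✓), N3 = 14 + 2·12 = 38
check: N3/(N1+N3) with N1 = 14, N3 = 38 gives 19/26; |achieved − target| = 0 ≤ 19/2600 ✓

N1=14 N2=12 achieved=19/26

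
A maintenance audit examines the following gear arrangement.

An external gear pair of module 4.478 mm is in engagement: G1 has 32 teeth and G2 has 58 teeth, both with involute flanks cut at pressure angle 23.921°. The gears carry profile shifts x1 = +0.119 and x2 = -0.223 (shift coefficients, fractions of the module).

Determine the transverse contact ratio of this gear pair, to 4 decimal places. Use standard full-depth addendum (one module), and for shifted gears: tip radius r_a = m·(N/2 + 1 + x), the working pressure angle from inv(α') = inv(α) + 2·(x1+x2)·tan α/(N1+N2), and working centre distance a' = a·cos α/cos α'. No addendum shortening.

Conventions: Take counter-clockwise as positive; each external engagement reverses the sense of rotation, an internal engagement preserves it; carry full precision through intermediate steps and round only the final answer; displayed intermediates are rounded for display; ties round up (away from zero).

topology: single-mesh involute geometry — m = 4.478, 32T/58T pair
base radii: r_b1 = 65.493824, r_b2 = 118.707556
tip radii: r_a1 = 76.658882, r_a2 = 133.341406
inv(α') = inv(23.921°) + 2·(+0.119-0.223)·tan α/(32+58) = 0.02505220  ⇒  α' = 23.61819°
a' = a·cos α / cos α' = 201.5100·cos 23.921°/cos 23.61819° = 201.041503
action lengths: √(r_a1²−r_b1²) = 39.838966, √(r_a2²−r_b2²) = 60.732584
base pitch p_b = π·m·cos α = 12.859682
CR = (39.838966 + 60.732584 − 201.041503·sin 23.61819°)/12.859682 = 1.557293
contact ratio ≈ 1.5573

1.5573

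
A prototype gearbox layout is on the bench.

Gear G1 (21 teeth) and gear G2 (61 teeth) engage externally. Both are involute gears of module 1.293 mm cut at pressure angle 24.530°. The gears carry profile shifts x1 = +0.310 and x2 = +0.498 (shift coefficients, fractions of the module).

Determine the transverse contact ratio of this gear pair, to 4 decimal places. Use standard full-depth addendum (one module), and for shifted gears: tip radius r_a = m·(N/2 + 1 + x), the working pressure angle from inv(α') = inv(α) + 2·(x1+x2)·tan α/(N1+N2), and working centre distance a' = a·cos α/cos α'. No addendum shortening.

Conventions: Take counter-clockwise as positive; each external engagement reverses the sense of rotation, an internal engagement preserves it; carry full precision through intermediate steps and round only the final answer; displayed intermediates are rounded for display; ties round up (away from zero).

1.4241

class = single-mesh tooth geometry [involute pair 21T × 61T, m = 1.293]
base radii: r_b1 = 12.351140, r_b2 = 35.877120
tip radii: r_a1 = 15.270330, r_a2 = 41.373414
inv(α') = inv(24.530°) + 2·(+0.310+0.498)·tan α/(21+61) = 0.03722309  ⇒  α' = 26.76289°
a' = a·cos α / cos α' = 53.0130·cos 24.530°/cos 26.76289° = 54.014407
action lengths: √(r_a1²−r_b1²) = 8.979551, √(r_a2²−r_b2²) = 20.605622
base pitch p_b = π·m·cos α = 3.695452
CR = (8.979551 + 20.605622 − 54.014407·sin 26.76289°)/3.695452 = 1.424054
contact ratio ≈ 1.4241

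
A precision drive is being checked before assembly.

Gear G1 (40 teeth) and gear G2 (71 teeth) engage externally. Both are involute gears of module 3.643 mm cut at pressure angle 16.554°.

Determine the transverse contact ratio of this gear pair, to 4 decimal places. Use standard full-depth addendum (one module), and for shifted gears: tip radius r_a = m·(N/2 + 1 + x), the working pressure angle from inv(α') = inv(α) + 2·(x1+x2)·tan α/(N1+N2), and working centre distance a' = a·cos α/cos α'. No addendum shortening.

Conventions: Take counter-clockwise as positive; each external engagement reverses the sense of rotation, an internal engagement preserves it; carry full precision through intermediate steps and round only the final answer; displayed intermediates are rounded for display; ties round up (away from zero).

class = single-mesh tooth geometry [involute pair 40T × 71T, m = 3.643]
base radii: r_b1 = 69.840072, r_b2 = 123.966127
tip radii: r_a1 = 76.503000, r_a2 = 132.969500
no profile shift: α' = α, a' = a
action lengths: √(r_a1²−r_b1²) = 31.226165, √(r_a2²−r_b2²) = 48.096644
base pitch p_b = π·m·cos α = 10.970453
CR = (31.226165 + 48.096644 − 202.186500·sin 16.55400°)/10.970453 = 1.979504
contact ratio ≈ 1.9795

1.9795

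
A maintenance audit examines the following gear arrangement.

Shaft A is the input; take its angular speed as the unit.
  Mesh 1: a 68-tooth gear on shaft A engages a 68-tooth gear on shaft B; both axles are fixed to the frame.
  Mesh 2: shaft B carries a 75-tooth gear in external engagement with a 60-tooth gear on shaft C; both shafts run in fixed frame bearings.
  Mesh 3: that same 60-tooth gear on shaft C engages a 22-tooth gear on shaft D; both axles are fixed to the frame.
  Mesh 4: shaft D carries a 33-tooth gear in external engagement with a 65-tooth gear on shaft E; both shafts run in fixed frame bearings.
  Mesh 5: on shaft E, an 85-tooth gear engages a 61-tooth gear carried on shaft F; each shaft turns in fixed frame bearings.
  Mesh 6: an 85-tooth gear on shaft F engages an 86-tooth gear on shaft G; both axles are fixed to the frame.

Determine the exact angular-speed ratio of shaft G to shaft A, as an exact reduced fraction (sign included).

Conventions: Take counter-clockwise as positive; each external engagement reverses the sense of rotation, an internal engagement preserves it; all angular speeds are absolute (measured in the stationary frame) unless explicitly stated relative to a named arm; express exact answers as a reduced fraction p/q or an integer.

class = fixed-axis compound train [6 meshes; 6 ratios multiply, 6 sense flips]
mesh 1 [68T→68T]: running ratio 1, sense −
mesh 2 [75T→60T]: running ratio 5/4, sense +
mesh 3 [60T→22T]: running ratio 75/22, sense −
mesh 4 [33T→65T]: running ratio 45/26, sense +
mesh 5 [85T→61T]: running ratio 3825/1586, sense −
mesh 6 [85T→86T]: running ratio 325125/136396, sense +
ω_out/ω_in = 325125/136396

325125/136396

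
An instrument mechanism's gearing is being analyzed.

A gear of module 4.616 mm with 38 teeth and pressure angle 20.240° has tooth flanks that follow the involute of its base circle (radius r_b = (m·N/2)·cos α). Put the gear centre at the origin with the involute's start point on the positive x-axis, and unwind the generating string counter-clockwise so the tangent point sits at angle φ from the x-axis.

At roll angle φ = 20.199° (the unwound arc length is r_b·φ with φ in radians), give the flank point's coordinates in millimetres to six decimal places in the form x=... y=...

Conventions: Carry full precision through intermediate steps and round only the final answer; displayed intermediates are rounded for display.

x=87.244199 y=1.186949

topology: single-mesh involute geometry — m = 4.616, N = 38
pitch radius r_p = m·N/2 = 4.616·38/2 = 87.704000
base radius r_b = r_p·cos α = 87.704000·cos 20.240° = 82.288430
roll angle φ = 20.199° = 0.35253906 rad
x = r_b·(cos φ + φ·sin φ) = 87.244199
y = r_b·(sin φ − φ·cos φ) = 1.186949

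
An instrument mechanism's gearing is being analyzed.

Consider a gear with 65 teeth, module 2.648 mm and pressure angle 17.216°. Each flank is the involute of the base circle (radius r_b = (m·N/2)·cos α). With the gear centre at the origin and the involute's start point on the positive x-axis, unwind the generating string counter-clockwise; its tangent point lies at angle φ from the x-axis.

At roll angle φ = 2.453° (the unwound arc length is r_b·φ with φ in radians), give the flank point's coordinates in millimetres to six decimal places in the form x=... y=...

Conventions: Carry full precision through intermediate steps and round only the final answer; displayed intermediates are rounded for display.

x=82.279449 y=0.002150

topology: single-mesh involute geometry — m = 2.648, N = 65
pitch radius r_p = m·N/2 = 2.648·65/2 = 86.060000
base radius r_b = r_p·cos α = 86.060000·cos 17.216° = 82.204146
roll angle φ = 2.453° = 0.04281293 rad
x = r_b·(cos φ + φ·sin φ) = 82.279449
y = r_b·(sin φ − φ·cos φ) = 0.002150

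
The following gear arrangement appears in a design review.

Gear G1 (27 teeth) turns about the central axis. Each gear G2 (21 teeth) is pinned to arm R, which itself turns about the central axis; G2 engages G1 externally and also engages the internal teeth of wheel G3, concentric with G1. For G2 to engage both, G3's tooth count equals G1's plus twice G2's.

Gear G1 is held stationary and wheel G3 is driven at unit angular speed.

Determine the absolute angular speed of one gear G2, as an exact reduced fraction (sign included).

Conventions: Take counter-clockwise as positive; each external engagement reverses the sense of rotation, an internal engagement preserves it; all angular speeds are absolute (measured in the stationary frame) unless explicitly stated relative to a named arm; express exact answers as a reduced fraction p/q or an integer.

topology: planetary set — G1 27T / G2 21T / G3 69T, arm = carrier (Willis)
ring teeth: 27 + 2·21 = 69
27(ω_sun−ω_arm) = −69(ω_ring−ω_arm),  ω_sun = 0, ω_ring = 1
27(0−ω_arm) = −69(1−ω_arm)  ⇒  96·ω_arm = 69  ⇒  ω_arm = 23/32
sun–planet mesh: 27·(0−23/32) = −21·(ω_p−ω_arm)  ⇒  ω_p−ω_arm = 207/224
ω_p = 23/32 + 207/224 = 23/14
exact speed ratio = 23/14

23/14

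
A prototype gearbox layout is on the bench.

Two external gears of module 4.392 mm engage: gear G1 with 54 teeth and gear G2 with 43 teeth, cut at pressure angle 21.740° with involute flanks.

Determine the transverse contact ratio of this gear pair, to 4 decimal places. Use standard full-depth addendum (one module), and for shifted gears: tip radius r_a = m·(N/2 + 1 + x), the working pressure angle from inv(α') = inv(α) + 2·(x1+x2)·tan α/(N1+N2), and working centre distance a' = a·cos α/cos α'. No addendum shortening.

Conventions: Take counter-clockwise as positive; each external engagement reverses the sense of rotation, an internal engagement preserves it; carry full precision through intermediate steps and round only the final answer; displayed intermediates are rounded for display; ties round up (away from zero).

class = single-mesh tooth geometry [involute pair 54T × 43T, m = 4.392]
base radii: r_b1 = 110.149620, r_b2 = 87.711734
tip radii: r_a1 = 122.976000, r_a2 = 98.820000
no profile shift: α' = α, a' = a
action lengths: √(r_a1²−r_b1²) = 54.682336, √(r_a2²−r_b2²) = 45.519711
base pitch p_b = π·m·cos α = 12.816490
CR = (54.682336 + 45.519711 − 213.012000·sin 21.74000°)/12.816490 = 1.662187
contact ratio ≈ 1.6622

1.6622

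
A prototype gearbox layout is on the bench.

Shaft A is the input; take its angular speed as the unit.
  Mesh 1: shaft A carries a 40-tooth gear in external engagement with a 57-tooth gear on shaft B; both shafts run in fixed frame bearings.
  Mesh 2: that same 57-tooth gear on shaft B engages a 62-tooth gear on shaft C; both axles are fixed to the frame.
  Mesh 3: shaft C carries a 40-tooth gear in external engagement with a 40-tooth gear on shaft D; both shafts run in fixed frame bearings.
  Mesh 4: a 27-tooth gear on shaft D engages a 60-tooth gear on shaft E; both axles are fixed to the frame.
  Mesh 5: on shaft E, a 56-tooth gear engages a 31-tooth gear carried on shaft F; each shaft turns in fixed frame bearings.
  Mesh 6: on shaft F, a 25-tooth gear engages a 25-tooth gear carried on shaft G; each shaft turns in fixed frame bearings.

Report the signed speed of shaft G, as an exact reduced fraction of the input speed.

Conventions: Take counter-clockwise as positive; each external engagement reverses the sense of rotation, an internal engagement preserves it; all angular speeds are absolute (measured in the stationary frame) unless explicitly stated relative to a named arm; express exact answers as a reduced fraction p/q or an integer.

6-mesh fixed-axis compound train (all bearings frame-fixed)
mesh 1 [40T→57T]: |ω|/ω_in = 1×40/57 = 40/57, sense flips to −
mesh 2 [57T→62T]: |ω|/ω_in = (40/57)×57/62 = 20/31, sense flips to +
mesh 3 [40T→40T]: |ω|/ω_in = (20/31)×40/40 = 20/31, sense flips to −
mesh 4 [27T→60T]: |ω|/ω_in = (20/31)×27/60 = 9/31, sense flips to +
mesh 5 [56T→31T]: |ω|/ω_in = (9/31)×56/31 = 504/961, sense flips to −
mesh 6 [25T→25T]: |ω|/ω_in = (504/961)×25/25 = 504/961, sense flips to +
signed output speed (× input speed) = 504/961

504/961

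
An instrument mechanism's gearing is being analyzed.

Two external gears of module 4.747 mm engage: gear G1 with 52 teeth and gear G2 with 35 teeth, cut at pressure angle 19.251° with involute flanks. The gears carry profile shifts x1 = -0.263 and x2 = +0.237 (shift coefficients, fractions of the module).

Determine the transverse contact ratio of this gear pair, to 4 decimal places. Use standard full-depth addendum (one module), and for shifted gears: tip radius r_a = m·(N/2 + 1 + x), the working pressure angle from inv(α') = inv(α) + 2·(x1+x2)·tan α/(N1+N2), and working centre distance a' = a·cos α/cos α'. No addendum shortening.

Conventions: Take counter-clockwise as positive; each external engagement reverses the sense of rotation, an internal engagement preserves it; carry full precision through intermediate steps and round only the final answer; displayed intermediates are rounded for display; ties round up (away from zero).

1.7448

topology: single-mesh involute geometry — m = 4.747, 52T/35T pair
base radii: r_b1 = 116.520645, r_b2 = 78.427357
tip radii: r_a1 = 126.920539, r_a2 = 88.944539
inv(α') = inv(19.251°) + 2·(-0.263+0.237)·tan α/(52+35) = 0.01303314  ⇒  α' = 19.15240°
a' = a·cos α / cos α' = 206.4945·cos 19.251°/cos 19.15240° = 206.370773
action lengths: √(r_a1²−r_b1²) = 50.316623, √(r_a2²−r_b2²) = 41.955699
base pitch p_b = π·m·cos α = 14.079246
CR = (50.316623 + 41.955699 − 206.370773·sin 19.15240°)/14.079246 = 1.744824
contact ratio ≈ 1.7448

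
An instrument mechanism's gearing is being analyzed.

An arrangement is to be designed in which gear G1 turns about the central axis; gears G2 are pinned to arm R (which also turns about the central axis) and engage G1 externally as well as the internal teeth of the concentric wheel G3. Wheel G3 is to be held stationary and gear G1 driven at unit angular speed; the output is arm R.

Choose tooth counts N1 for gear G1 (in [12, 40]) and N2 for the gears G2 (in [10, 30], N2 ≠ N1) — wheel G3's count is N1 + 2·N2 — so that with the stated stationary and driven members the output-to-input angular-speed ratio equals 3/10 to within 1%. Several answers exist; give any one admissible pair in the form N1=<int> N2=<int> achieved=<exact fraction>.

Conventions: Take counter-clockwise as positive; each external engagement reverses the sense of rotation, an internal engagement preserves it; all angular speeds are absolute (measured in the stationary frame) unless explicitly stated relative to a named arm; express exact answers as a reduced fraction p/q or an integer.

planetary set to be sized for 3/10 (Willis relation)
Willis with ω_ring = 0: ω_arm/ω_sun = N1/(N1+N3); set equal to 3/10  ⇒  N3/N1 = 1/(3/10) − 1 = 7/3
N3 = N1 + 2·N2  ⇒  N2/N1 = (N3/N1 − 1)/2 = (7/3 − 1)/2 = 2/3
smallest multiple with N1 ≥ 12 and N2 ≥ 10: k = 5  ⇒  N1 = 5·3 = 15, N2 = 5·2 = 10 (N1 ≤ 40, N2 ≤ 30, N2 ≠ N1 ✓), N3 = 15 + 2·10 = 35
check: N1/(N1+N3) with N1 = 15, N3 = 35 gives 3/10; |achieved − target| = 0 ≤ 3/1000 ✓

N1=15 N2=10 achieved=3/10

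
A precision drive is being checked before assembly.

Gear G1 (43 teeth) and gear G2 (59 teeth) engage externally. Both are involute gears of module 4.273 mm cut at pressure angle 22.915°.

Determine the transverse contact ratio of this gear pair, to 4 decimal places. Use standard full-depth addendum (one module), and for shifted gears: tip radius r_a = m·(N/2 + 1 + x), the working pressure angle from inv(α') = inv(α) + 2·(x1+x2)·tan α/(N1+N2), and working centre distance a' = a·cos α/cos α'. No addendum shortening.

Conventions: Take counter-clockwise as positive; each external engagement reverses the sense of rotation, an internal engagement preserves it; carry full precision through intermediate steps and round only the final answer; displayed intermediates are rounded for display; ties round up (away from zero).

1.6164

topology: single-mesh involute geometry — m = 4.273, 43T/59T pair
base radii: r_b1 = 84.619481, r_b2 = 116.105799
tip radii: r_a1 = 96.142500, r_a2 = 130.326500
no profile shift: α' = α, a' = a
action lengths: √(r_a1²−r_b1²) = 45.639060, √(r_a2²−r_b2²) = 59.198311
base pitch p_b = π·m·cos α = 12.364648
CR = (45.639060 + 59.198311 − 217.923000·sin 22.91500°)/12.364648 = 1.616363
contact ratio ≈ 1.6164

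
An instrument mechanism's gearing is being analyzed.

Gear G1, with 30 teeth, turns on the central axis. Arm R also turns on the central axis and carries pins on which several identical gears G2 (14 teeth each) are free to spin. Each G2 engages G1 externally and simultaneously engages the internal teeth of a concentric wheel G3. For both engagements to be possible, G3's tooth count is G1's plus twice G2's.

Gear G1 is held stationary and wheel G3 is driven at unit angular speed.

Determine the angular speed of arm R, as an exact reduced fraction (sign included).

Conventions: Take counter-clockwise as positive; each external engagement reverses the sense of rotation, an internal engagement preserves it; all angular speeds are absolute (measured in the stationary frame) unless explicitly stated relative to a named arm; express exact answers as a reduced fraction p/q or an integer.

29/44

recognized (axles ride arm R): planetary set, 30/14/58 teeth
ring teeth: 30 + 2·14 = 58
30(ω_sun−ω_arm) = −58(ω_ring−ω_arm),  ω_sun = 0, ω_ring = 1
30(0−ω_arm) = −58(1−ω_arm)  ⇒  88·ω_arm = 58  ⇒  ω_arm = 29/44
exact speed ratio = 29/44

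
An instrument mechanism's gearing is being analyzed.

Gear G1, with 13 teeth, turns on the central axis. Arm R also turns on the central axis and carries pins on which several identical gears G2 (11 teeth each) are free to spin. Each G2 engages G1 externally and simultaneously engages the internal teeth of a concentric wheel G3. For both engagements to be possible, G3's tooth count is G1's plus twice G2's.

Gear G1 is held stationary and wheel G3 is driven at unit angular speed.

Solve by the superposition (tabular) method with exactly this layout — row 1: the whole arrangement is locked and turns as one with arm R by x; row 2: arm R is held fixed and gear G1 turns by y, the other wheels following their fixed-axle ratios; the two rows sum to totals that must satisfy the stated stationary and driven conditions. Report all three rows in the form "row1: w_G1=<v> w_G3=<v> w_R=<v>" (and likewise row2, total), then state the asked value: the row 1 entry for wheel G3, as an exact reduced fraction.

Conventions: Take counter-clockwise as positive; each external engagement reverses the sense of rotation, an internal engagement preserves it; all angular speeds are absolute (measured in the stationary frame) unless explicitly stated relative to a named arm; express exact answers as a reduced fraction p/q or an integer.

row1: w_G1=35/48 w_G3=35/48 w_R=35/48
row2: w_G1=-35/48 w_G3=13/48 w_R=0
total: w_G1=0 w_G3=1 w_R=35/48
asked value: 35/48

topology: planetary set — G1 13T / G2 11T / G3 35T, arm = carrier (Willis)
row 1: whole set turns with the arm by x
row 2 (arm held, sun turns y): ω_ring = −(13/35)·y, ω_arm = 0
boundary: total ω_sun = x + y = 0 and total ω_ring = x − (13/35)·y = 1  ⇒  y = -35/48, x = 35/48
row 2 ring = −(13/35)·(-35/48) = 13/48
totals (row 1 + row 2): sun 35/48 + (-35/48) = 0, ring 35/48 + 13/48 = 1, arm 35/48 + 0 = 35/48
asked cell (row1, ring) = 35/48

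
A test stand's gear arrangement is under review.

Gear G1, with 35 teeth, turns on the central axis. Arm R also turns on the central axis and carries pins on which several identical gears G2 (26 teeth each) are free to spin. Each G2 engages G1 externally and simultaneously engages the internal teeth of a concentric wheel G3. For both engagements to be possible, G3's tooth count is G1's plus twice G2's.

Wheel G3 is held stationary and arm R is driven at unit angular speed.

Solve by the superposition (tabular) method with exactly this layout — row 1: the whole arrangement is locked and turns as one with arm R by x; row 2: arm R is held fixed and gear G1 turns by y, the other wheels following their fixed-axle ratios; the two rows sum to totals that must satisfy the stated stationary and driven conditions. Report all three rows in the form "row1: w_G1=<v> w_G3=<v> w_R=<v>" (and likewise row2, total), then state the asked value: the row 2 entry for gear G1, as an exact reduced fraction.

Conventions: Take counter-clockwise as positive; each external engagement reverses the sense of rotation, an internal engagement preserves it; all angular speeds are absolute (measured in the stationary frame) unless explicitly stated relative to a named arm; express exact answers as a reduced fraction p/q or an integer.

planetary set (35T centre, 26T on arm, 87T internal) — Willis relation
row 1 (train locked, turned with arm): all members turn x
row 2 — arm fixed, fixed-axis ratios: sun y, ring −(35/87)·y, arm 0
boundary: total ω_ring = x − (35/87)·y = 0 and total ω_arm = x = 1  ⇒  y = 87/35, x = 1
row 2 ring = −(35/87)·87/35 = -1
totals (row 1 + row 2): sun 1 + 87/35 = 122/35, ring 1 + (-1) = 0, arm 1 + 0 = 1
asked cell (row2, sun) = 87/35

row1: w_G1=1 w_G3=1 w_R=1
row2: w_G1=87/35 w_G3=-1 w_R=0
total: w_G1=122/35 w_G3=0 w_R=1
asked value: 87/35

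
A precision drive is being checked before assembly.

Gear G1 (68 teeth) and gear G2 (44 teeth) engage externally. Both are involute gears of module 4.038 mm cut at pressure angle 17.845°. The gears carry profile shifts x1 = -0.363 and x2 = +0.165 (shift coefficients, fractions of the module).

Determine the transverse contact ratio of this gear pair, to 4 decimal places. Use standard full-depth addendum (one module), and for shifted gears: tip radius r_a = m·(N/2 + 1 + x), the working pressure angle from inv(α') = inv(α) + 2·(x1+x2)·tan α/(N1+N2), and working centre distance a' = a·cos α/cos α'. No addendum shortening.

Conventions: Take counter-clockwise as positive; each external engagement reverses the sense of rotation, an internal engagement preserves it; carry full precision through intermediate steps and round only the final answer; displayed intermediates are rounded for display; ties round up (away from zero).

recognized (one external pair, fixed centres): single-mesh tooth geometry, m = 4.038, N1 = 68, N2 = 44
base radii: r_b1 = 130.686745, r_b2 = 84.562012
tip radii: r_a1 = 139.864206, r_a2 = 93.540270
inv(α') = inv(17.845°) + 2·(-0.363+0.165)·tan α/(68+44) = 0.00933919  ⇒  α' = 17.19049°
a' = a·cos α / cos α' = 226.1280·cos 17.845°/cos 17.19049° = 225.314123
action lengths: √(r_a1²−r_b1²) = 49.829416, √(r_a2²−r_b2²) = 39.988102
base pitch p_b = π·m·cos α = 12.075427
CR = (49.829416 + 39.988102 − 225.314123·sin 17.19049°)/12.075427 = 1.923412
contact ratio ≈ 1.9234

1.9234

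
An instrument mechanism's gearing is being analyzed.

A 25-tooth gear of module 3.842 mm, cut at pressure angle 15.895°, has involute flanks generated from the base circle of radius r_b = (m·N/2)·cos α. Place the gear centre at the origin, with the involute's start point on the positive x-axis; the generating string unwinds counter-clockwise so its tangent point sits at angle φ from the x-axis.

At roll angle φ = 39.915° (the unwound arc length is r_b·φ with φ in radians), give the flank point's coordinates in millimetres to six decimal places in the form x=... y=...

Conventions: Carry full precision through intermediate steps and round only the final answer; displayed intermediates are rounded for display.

class = single-mesh tooth geometry [base-circle involute, m = 3.842, 25T]
pitch radius r_p = m·N/2 = 3.842·25/2 = 48.025000
base radius r_b = r_p·cos α = 48.025000·cos 15.895° = 46.188774
roll angle φ = 39.915° = 0.69664817 rad
x = r_b·(cos φ + φ·sin φ) = 56.073256
y = r_b·(sin φ − φ·cos φ) = 4.957130

x=56.073256 y=4.957130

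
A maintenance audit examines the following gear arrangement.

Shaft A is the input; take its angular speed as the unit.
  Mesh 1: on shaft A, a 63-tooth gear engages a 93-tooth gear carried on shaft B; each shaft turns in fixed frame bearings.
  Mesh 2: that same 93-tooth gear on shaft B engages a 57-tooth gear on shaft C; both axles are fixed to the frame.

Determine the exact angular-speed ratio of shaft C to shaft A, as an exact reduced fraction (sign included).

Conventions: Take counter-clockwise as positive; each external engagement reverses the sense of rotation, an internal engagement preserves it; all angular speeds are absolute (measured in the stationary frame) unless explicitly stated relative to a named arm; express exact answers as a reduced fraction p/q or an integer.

21/19

class = fixed-axis compound train [2 meshes; 2 ratios multiply, 2 sense flips]
mesh 1 [63T→93T]: running ratio 21/31, sense −
mesh 2 [93T→57T]: running ratio 21/19, sense +
ω_out/ω_in = 21/19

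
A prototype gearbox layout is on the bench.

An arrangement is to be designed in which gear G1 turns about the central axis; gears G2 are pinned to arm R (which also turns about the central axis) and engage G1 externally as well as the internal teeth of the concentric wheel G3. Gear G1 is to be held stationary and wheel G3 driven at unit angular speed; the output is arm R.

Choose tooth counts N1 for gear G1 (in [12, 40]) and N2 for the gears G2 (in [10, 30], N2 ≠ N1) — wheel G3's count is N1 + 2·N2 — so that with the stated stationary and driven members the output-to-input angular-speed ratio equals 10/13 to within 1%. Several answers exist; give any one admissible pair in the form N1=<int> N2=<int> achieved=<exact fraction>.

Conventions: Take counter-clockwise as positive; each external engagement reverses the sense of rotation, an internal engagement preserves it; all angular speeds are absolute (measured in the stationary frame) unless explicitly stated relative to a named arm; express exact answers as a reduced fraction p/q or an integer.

planetary set to be sized for 10/13 (Willis relation)
Willis with ω_sun = 0: ω_arm/ω_ring = N3/(N1+N3); set equal to 10/13  ⇒  N3/N1 = (10/13)/(1 − 10/13) = 10/3
N3 = N1 + 2·N2  ⇒  N2/N1 = (N3/N1 − 1)/2 = (10/3 − 1)/2 = 7/6
smallest multiple with N1 ≥ 12 and N2 ≥ 10: k = 2  ⇒  N1 = 2·6 = 12, N2 = 2·7 = 14 (N1 ≤ 40, N2 ≤ 30, N2 ≠ N1 ✓), N3 = 12 + 2·14 = 40
check: N3/(N1+N3) with N1 = 12, N3 = 40 gives 10/13; |achieved − target| = 0 ≤ 1/130 ✓

N1=12 N2=14 achieved=10/13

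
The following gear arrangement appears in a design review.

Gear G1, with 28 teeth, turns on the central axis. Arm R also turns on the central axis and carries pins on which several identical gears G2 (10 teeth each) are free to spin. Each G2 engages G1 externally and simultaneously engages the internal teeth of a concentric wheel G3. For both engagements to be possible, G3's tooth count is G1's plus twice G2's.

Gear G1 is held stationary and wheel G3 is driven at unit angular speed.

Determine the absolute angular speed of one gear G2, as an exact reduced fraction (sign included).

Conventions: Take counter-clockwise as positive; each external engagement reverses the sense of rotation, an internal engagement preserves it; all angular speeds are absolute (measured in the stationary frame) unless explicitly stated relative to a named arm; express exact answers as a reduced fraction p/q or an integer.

12/5

topology: planetary set — G1 28T / G2 10T / G3 48T, arm = carrier (Willis)
ring teeth: 28 + 2·10 = 48
28(ω_sun−ω_arm) = −48(ω_ring−ω_arm),  ω_sun = 0, ω_ring = 1
28(0−ω_arm) = −48(1−ω_arm)  ⇒  76·ω_arm = 48  ⇒  ω_arm = 12/19
sun–planet mesh: 28·(0−12/19) = −10·(ω_p−ω_arm)  ⇒  ω_p−ω_arm = 168/95
ω_p = 12/19 + 168/95 = 12/5
exact speed ratio = 12/5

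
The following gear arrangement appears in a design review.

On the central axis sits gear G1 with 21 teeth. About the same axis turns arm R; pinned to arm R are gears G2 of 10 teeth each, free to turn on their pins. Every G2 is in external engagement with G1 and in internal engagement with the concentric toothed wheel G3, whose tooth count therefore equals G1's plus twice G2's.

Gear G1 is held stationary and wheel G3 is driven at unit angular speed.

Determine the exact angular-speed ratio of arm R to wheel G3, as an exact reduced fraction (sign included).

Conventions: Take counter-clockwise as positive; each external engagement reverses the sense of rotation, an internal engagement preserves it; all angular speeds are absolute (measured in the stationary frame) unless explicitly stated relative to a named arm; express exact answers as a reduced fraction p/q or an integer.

41/62

planetary set (21T centre, 10T on arm, 41T internal) — Willis relation
ring teeth: 21 + 2·10 = 41
21(ω_sun−ω_arm) = −41(ω_ring−ω_arm),  ω_sun = 0, ω_ring = 1
21(0−ω_arm) = −41(1−ω_arm)  ⇒  62·ω_arm = 41  ⇒  ω_arm = 41/62
ω_out/ω_in = 41/62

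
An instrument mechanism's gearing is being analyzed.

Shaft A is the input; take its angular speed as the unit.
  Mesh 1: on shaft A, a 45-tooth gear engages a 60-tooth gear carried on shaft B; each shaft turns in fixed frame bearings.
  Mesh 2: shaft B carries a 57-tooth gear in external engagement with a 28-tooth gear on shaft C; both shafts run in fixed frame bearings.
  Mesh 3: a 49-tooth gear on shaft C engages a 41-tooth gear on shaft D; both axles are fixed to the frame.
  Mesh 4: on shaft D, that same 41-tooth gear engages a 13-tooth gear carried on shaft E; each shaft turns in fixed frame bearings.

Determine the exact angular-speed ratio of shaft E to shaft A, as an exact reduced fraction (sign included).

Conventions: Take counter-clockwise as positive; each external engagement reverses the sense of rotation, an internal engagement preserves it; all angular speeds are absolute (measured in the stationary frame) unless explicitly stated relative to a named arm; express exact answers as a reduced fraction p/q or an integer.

1197/208

class = fixed-axis compound train [4 meshes; 4 ratios multiply, 4 sense flips]
mesh 1 [45T→60T]: running ratio 3/4, sense −
mesh 2 [57T→28T]: running ratio 171/112, sense +
mesh 3 [49T→41T]: running ratio 1197/656, sense −
mesh 4 [41T→13T]: running ratio 1197/208, sense +
ω_out/ω_in = 1197/208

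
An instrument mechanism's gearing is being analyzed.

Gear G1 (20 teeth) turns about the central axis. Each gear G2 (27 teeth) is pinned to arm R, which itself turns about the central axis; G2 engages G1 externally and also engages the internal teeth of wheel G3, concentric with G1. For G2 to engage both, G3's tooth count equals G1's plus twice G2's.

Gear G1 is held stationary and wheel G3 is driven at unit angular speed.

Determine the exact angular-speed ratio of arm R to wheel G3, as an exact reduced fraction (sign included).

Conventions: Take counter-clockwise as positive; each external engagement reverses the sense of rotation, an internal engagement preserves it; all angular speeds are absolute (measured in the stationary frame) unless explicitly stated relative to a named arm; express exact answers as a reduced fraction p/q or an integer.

37/47

topology: planetary set — G1 20T / G2 27T / G3 74T, arm = carrier (Willis)
ring teeth: 20 + 2·27 = 74
20(ω_sun−ω_arm) = −74(ω_ring−ω_arm),  ω_sun = 0, ω_ring = 1
20(0−ω_arm) = −74(1−ω_arm)  ⇒  94·ω_arm = 74  ⇒  ω_arm = 37/47
ω_out/ω_in = 37/47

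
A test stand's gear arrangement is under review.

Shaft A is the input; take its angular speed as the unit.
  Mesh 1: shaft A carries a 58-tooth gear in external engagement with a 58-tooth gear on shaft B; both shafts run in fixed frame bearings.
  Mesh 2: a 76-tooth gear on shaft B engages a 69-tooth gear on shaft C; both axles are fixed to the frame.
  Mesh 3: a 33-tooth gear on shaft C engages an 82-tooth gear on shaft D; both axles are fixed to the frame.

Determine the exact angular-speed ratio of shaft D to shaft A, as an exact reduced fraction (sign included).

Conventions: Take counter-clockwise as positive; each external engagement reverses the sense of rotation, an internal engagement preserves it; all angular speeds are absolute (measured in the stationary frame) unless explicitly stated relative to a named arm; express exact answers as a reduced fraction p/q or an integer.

-418/943

class = fixed-axis compound train [3 meshes; 3 ratios multiply, 3 sense flips]
mesh 1 [58T→58T]: running ratio 1, sense −
mesh 2 [76T→69T]: running ratio 76/69, sense +
mesh 3 [33T→82T]: running ratio 418/943, sense −
ω_out/ω_in = -418/943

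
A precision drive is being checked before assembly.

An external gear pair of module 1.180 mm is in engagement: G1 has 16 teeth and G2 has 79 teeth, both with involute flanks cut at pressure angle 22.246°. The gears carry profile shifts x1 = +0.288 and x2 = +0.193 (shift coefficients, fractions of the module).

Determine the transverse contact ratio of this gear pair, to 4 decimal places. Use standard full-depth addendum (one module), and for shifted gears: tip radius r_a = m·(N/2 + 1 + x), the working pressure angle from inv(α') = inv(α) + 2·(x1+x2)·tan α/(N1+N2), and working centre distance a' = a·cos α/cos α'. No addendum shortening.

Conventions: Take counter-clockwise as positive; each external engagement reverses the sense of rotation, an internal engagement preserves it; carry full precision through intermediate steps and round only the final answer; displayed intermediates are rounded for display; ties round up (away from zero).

class = single-mesh tooth geometry [involute pair 16T × 79T, m = 1.180]
base radii: r_b1 = 8.737352, r_b2 = 43.140675
tip radii: r_a1 = 10.959840, r_a2 = 48.017740
inv(α') = inv(22.246°) + 2·(+0.288+0.193)·tan α/(16+79) = 0.02490532  ⇒  α' = 23.57408°
a' = a·cos α / cos α' = 56.0500·cos 22.246°/cos 23.57408° = 56.601802
action lengths: √(r_a1²−r_b1²) = 6.616402, √(r_a2²−r_b2²) = 21.085197
base pitch p_b = π·m·cos α = 3.431150
CR = (6.616402 + 21.085197 − 56.601802·sin 23.57408°)/3.431150 = 1.476061
contact ratio ≈ 1.4761

1.4761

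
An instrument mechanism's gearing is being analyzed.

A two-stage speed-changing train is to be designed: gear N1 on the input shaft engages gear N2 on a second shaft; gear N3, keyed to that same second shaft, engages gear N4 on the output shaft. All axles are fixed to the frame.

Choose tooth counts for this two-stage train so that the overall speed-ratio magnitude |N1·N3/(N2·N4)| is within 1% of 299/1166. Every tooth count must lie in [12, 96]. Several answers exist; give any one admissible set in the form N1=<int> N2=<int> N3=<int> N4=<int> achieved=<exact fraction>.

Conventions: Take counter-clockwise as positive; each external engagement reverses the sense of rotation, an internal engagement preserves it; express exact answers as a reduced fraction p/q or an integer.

class = fixed-axis compound train [2-stage, 299/1166 wanted]
target = 299/1166 in lowest terms: an exact hit needs N1·N3 = k·299 and N2·N4 = k·1166 for one integer k, every count in [12, 96]; additionally prefer no 1:1 stage (N1 ≠ N2, N3 ≠ N4)
k = 1: N1·N3 = 299 = 13·23, N2·N4 = 1166 = 22·53
achieved = 13·23/(22·53) = 299/1166; |achieved − target| = 0 ≤ 299/116600 ✓

N1=13 N2=22 N3=23 N4=53 achieved=299/1166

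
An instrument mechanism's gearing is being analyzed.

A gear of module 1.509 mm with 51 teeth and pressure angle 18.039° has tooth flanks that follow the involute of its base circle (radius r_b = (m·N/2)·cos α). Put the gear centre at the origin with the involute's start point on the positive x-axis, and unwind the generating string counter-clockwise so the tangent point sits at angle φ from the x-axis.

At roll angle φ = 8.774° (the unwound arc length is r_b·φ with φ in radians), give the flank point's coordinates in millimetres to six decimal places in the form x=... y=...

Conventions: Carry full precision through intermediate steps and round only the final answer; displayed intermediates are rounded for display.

recognized (one wheel, involute flank): single-mesh tooth geometry, m = 1.509, N = 51
pitch radius r_p = m·N/2 = 1.509·51/2 = 38.479500
base radius r_b = r_p·cos α = 38.479500·cos 18.039° = 36.588077
roll angle φ = 8.774° = 0.15313519 rad
x = r_b·(cos φ + φ·sin φ) = 37.014567
y = r_b·(sin φ − φ·cos φ) = 0.043694

x=37.014567 y=0.043694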